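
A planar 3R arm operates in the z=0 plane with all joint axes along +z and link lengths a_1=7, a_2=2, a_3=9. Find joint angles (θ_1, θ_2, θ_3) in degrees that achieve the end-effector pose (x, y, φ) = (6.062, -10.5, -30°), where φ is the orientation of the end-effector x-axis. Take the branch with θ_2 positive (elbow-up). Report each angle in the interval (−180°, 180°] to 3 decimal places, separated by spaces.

wrist centre = target − a_3·(cos φ, sin φ) = (-1.7322, -6.0000)
cos θ_2 = (39.0006−7²−2²)/(2·7·2) = -0.5000; θ_2 = 119.9985° (elbow-up)
β = atan2(-6.0000,-1.7322) = -106.1037°; ψ = atan2(1.7321,6.0000) = 16.1022°
θ_1 = β − ψ = -122.2059°
θ_3 = φ − θ_1 − θ_2 = -27.7926° (wrapped to (-180°,180°])

-122.206 119.999 -27.793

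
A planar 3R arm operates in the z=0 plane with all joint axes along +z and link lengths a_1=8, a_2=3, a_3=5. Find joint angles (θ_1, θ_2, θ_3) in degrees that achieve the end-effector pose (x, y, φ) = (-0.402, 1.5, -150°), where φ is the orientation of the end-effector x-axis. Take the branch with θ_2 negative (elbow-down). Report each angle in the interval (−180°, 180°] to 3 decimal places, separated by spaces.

61.038 -150.001 -61.036

wrist centre = target − a_3·(cos φ, sin φ) = (3.9281, 4.0000)
cos θ_2 = (31.4302−8²−3²)/(2·8·3) = -0.8660; θ_2 = -150.0014° (elbow-down)
β = atan2(4.0000,3.9281) = 45.5194°; ψ = atan2(-1.4999,5.4019) = -15.5183°
θ_1 = β − ψ = 61.0377°
θ_3 = φ − θ_1 − θ_2 = -61.0363° (wrapped to (-180°,180°])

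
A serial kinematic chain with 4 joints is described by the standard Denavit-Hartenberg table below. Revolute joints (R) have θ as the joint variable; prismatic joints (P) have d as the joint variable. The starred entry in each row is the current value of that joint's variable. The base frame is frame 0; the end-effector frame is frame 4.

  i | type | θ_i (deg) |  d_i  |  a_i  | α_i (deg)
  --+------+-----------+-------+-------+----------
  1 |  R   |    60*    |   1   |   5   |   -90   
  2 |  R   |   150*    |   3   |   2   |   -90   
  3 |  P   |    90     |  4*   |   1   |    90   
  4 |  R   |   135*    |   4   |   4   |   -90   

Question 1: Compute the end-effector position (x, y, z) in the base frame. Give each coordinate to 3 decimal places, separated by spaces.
after link 1: o_1 = (2.5000, 4.3301, 1.0000)
after link 2: o_2 = (-0.9641, 4.3301, 0.0000)
after link 3: o_3 = (-1.0981, 2.0981, 3.4641)
after link 4: o_4 = (-5.9867, -0.7125, 3.9136)

-5.987 -0.712 3.914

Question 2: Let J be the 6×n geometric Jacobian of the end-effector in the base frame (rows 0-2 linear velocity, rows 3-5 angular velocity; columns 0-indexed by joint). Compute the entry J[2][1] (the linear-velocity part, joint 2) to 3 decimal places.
8.610

axis z_1 = (-0.8660,0.5000,0.0000); lever o_n−o_1 = (-8.4867,-5.0426,2.9136)
cross product → J_v[:, 1] = (1.4568,2.5232,8.6104)
J_ω[:, 1] = z_1
entry J[2][1] = 8.6104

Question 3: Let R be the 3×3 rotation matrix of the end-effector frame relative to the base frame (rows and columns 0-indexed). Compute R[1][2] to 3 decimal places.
0.660

End-effector z-axis (col 2 of R) = (-0.4356,0.6597,-0.6124)
R[1][2] = 0.6597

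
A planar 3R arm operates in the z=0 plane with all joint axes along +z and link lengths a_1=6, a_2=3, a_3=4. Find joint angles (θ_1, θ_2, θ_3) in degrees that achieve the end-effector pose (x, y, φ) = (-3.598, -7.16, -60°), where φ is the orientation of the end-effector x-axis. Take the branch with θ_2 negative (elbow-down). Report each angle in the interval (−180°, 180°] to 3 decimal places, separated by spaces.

-120.001 -90.004 150.005

wrist centre = target − a_3·(cos φ, sin φ) = (-5.5980, -3.6959)
cos θ_2 = (44.9973−6²−3²)/(2·6·3) = -0.0001; θ_2 = -90.0043° (elbow-down)
β = atan2(-3.6959,-5.5980) = -146.5665°; ψ = atan2(-3.0000,5.9998) = -26.5659°
θ_1 = β − ψ = -120.0006°
θ_3 = φ − θ_1 − θ_2 = 150.0049° (wrapped to (-180°,180°])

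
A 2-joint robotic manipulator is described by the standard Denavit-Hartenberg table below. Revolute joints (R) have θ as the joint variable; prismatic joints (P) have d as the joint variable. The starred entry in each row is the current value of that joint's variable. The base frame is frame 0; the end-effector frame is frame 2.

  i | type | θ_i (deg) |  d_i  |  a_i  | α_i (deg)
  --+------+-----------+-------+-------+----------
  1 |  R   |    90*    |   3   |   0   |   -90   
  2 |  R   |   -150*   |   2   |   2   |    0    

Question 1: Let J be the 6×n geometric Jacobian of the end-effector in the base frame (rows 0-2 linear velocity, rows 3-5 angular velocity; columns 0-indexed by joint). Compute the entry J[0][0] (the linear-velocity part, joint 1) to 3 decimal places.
axis z_0 = ẑ; lever o_n−o_0 = (-2.0000,-1.7321,4.0000)
cross product → J_v[:, 0] = (1.7321,-2.0000,0.0000)
J_ω[:, 0] = z_0
entry J[0][0] = 1.7321

1.732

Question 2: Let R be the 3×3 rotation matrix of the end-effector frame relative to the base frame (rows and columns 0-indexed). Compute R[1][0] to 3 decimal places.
-0.866

End-effector x-axis (col 0 of R) = (-0.0000,-0.8660,0.5000)
R[1][0] = -0.8660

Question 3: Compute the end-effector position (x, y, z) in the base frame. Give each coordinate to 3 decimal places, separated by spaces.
after link 1: o_1 = (0.0000, 0.0000, 3.0000)
after link 2: o_2 = (-2.0000, -1.7321, 4.0000)

-2.000 -1.732 4.000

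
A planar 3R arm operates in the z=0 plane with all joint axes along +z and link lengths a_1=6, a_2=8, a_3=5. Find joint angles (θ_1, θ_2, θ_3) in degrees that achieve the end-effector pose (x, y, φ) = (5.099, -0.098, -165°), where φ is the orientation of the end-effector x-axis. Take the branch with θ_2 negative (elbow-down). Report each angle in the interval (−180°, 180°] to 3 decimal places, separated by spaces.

wrist centre = target − a_3·(cos φ, sin φ) = (9.9286, 1.1961)
cos θ_2 = (100.0083−6²−8²)/(2·6·8) = 0.0001; θ_2 = -89.9950° (elbow-down)
β = atan2(1.1961,9.9286) = 6.8693°; ψ = atan2(-8.0000,6.0007) = -53.1269°
θ_1 = β − ψ = 59.9962°
θ_3 = φ − θ_1 − θ_2 = -135.0012° (wrapped to (-180°,180°])

59.996 -89.995 -135.001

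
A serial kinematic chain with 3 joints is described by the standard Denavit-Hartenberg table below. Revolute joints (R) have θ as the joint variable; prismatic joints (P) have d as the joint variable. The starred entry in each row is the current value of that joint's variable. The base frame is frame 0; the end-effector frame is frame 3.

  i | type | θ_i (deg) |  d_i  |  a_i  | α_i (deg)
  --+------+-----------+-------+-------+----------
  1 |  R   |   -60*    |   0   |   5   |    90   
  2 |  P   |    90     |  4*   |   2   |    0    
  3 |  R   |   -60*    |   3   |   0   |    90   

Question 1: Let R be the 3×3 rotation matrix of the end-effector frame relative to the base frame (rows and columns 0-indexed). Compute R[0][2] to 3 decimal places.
End-effector z-axis (col 2 of R) = (0.2500,-0.4330,-0.8660)
R[0][2] = 0.2500

0.250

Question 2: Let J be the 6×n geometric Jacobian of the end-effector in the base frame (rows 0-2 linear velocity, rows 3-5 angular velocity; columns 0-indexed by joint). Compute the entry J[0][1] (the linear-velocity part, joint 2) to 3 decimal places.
-0.866

prismatic axis z_1 = (-0.8660,-0.5000,0.0000)
J_v[:, 1] = z_1; J_ω[:, 1] = (0,0,0)
entry J[0][1] = -0.8660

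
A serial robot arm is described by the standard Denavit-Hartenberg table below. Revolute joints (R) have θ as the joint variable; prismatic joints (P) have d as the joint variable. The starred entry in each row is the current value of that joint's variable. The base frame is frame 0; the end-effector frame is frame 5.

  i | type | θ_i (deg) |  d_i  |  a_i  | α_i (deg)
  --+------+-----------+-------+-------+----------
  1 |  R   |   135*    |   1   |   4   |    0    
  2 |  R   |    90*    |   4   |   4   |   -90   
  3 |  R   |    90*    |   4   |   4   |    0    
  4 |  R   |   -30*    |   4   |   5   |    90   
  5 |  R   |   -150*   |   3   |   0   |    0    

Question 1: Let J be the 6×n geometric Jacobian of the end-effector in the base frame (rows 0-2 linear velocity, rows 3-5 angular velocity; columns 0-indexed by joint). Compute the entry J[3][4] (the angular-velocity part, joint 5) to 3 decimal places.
axis z_4 = (-0.6124,-0.6124,0.5000); lever o_n−o_4 = (-1.8371,-1.8371,1.5000)
cross product → J_v[:, 4] = (0.0000,0.0000,0.0000)
J_ω[:, 4] = z_4
entry J[3][4] = -0.6124

-0.612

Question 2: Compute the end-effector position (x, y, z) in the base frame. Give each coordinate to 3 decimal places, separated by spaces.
after link 1: o_1 = (-2.8284, 2.8284, 1.0000)
after link 2: o_2 = (-5.6569, 0.0000, 5.0000)
after link 3: o_3 = (-2.8284, -2.8284, 1.0000)
after link 4: o_4 = (-1.7678, -7.4246, -3.3301)
after link 5: o_5 = (-3.6049, -9.2617, -1.8301)

-3.605 -9.262 -1.830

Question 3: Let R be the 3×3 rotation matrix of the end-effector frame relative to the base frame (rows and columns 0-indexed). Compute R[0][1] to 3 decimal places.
-0.789

End-effector y-axis (col 1 of R) = (-0.7891,0.4356,-0.4330)
R[0][1] = -0.7891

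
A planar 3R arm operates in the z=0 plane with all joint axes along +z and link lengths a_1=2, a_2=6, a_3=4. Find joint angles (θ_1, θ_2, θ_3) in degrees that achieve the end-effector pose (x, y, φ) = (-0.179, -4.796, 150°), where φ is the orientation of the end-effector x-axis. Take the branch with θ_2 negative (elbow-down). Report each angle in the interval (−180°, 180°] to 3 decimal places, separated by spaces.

-30.019 -44.977 -135.005

wrist centre = target − a_3·(cos φ, sin φ) = (3.2851, -6.7960)
cos θ_2 = (56.9775−2²−6²)/(2·2·6) = 0.7074; θ_2 = -44.9765° (elbow-down)
β = atan2(-6.7960,3.2851) = -64.2015°; ψ = atan2(-4.2409,6.2444) = -34.1826°
θ_1 = β − ψ = -30.0189°
θ_3 = φ − θ_1 − θ_2 = -135.0046° (wrapped to (-180°,180°])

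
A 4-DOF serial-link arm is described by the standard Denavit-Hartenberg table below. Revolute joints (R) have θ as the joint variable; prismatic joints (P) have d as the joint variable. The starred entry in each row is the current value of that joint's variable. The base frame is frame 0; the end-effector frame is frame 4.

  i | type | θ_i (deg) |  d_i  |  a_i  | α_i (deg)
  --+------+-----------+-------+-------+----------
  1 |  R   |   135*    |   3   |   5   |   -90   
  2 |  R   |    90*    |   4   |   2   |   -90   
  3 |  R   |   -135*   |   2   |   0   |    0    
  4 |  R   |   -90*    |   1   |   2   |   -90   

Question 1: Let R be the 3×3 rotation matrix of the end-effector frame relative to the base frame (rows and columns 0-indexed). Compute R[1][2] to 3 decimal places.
-0.500

End-effector z-axis (col 2 of R) = (-0.5000,-0.5000,0.7071)
R[1][2] = -0.5000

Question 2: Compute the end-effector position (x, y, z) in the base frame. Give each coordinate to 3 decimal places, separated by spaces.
-3.243 -0.414 2.414

after link 1: o_1 = (-3.5355, 3.5355, 3.0000)
after link 2: o_2 = (-6.3640, 0.7071, 1.0000)
after link 3: o_3 = (-4.9497, -0.7071, 1.0000)
after link 4: o_4 = (-3.2426, -0.4142, 2.4142)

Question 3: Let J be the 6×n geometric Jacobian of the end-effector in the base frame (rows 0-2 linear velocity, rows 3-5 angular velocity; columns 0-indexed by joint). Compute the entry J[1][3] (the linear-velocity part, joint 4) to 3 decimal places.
axis z_3 = (0.7071,-0.7071,-0.0000); lever o_n−o_3 = (1.7071,0.2929,1.4142)
cross product → J_v[:, 3] = (-1.0000,-1.0000,1.4142)
J_ω[:, 3] = z_3
entry J[1][3] = -1.0000

-1.000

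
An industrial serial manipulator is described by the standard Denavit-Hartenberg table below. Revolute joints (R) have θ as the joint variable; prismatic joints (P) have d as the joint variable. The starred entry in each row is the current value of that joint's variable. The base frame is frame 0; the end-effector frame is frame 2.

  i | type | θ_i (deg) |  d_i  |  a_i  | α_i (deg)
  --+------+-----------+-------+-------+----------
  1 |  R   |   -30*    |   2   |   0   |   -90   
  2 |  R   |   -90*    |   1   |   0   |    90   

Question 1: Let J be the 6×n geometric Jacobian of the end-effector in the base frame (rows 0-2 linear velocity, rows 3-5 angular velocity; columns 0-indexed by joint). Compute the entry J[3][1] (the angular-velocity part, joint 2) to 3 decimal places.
axis z_1 = (0.5000,0.8660,0.0000); lever o_n−o_1 = (0.5000,0.8660,0.0000)
cross product → J_v[:, 1] = (-0.0000,0.0000,0.0000)
J_ω[:, 1] = z_1
entry J[3][1] = 0.5000

0.500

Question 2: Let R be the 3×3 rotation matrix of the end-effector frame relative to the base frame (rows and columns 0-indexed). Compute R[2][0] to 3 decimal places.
1.000

End-effector x-axis (col 0 of R) = (0.0000,-0.0000,1.0000)
R[2][0] = 1.0000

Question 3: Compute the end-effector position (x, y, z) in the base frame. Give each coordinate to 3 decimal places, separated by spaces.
0.500 0.866 2.000

after link 1: o_1 = (0.0000, 0.0000, 2.0000)
after link 2: o_2 = (0.5000, 0.8660, 2.0000)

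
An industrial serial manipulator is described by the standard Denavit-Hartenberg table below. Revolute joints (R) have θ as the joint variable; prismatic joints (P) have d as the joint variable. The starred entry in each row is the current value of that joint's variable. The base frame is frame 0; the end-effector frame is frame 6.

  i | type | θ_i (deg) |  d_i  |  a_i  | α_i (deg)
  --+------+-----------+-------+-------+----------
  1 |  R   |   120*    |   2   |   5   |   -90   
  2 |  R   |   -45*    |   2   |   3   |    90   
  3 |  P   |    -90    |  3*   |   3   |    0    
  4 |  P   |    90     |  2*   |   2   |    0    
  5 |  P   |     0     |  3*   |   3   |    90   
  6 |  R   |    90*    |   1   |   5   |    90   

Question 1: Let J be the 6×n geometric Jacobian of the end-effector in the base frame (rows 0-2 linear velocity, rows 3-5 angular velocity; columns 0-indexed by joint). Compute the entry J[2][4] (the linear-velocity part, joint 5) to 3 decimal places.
prismatic axis z_4 = (0.3536,-0.6124,0.7071)
J_v[:, 4] = z_4; J_ω[:, 4] = (0,0,0)
entry J[2][4] = 0.7071

0.707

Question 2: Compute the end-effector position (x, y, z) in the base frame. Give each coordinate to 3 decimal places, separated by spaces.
1.000 2.268 16.849

after link 1: o_1 = (-2.5000, 4.3301, 2.0000)
after link 2: o_2 = (-5.2927, 5.1672, 4.1213)
after link 3: o_3 = (-1.6340, 4.8301, 6.2426)
after link 4: o_4 = (-1.6340, 4.8301, 9.0711)
after link 5: o_5 = (-1.6340, 4.8301, 13.3137)
after link 6: o_6 = (0.9998, 2.2683, 16.8492)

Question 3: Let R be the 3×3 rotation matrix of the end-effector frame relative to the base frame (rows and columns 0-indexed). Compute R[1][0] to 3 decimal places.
-0.612

End-effector x-axis (col 0 of R) = (0.3536,-0.6124,0.7071)
R[1][0] = -0.6124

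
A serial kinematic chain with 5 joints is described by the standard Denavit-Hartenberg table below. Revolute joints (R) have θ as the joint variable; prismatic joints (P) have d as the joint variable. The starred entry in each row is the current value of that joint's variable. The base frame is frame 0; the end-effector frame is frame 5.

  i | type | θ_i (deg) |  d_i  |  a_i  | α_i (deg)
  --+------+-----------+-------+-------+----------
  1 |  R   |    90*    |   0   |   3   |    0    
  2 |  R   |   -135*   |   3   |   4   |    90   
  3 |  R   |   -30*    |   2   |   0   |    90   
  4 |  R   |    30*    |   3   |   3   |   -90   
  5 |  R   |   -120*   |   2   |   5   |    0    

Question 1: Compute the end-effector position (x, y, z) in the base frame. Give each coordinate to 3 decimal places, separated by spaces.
after link 1: o_1 = (0.0000, 3.0000, 0.0000)
after link 2: o_2 = (2.8284, 0.1716, 3.0000)
after link 3: o_3 = (1.4142, -1.2426, 3.0000)
after link 4: o_4 = (0.8839, -2.8336, -0.8971)
after link 5: o_5 = (-2.9261, 0.2946, -3.0646)

-2.926 0.295 -3.065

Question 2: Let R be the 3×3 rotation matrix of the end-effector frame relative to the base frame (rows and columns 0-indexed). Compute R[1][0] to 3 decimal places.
End-effector x-axis (col 0 of R) = (-0.3946,0.7481,-0.5335)
R[1][0] = 0.7481

0.748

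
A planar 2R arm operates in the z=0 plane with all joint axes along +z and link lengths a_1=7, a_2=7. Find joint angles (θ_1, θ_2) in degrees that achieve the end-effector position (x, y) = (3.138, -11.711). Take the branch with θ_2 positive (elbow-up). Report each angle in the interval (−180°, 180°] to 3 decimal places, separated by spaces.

-105.002 60.004

cos θ_2 = (146.9946−7²−7²)/(2·7·7) = 0.4999; θ_2 = 60.0037° (elbow-up)
β = atan2(-11.7110,3.1380) = -74.9998°; ψ = atan2(6.0624,10.4996) = 30.0018°
θ_1 = β − ψ = -105.0016°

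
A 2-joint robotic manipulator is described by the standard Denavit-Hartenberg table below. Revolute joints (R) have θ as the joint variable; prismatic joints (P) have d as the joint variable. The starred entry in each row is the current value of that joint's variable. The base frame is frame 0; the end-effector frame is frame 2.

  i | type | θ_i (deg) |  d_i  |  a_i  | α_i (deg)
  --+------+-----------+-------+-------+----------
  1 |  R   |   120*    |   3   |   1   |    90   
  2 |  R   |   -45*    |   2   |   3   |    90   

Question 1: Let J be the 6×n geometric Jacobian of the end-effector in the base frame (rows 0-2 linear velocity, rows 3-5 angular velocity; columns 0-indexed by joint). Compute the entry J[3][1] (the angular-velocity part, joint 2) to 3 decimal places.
axis z_1 = (0.8660,0.5000,0.0000); lever o_n−o_1 = (0.6714,2.8371,-2.1213)
cross product → J_v[:, 1] = (-1.0607,1.8371,2.1213)
J_ω[:, 1] = z_1
entry J[3][1] = 0.8660

0.866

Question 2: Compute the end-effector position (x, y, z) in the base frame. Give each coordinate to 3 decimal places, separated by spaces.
after link 1: o_1 = (-0.5000, 0.8660, 3.0000)
after link 2: o_2 = (0.1714, 3.7031, 0.8787)

0.171 3.703 0.879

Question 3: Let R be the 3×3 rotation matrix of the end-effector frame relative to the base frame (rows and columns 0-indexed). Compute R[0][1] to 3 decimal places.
0.866

End-effector y-axis (col 1 of R) = (0.8660,0.5000,0.0000)
R[0][1] = 0.8660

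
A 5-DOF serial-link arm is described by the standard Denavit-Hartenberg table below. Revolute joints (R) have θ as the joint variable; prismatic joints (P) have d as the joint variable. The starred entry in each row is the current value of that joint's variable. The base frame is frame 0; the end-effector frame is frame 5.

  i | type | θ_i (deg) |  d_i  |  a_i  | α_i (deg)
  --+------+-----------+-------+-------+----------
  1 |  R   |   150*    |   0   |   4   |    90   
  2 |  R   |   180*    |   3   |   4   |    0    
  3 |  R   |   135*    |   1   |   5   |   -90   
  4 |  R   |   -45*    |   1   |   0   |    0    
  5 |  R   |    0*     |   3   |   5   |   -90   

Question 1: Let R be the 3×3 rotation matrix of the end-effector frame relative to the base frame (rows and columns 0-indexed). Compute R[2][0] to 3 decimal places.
-0.500

End-effector x-axis (col 0 of R) = (-0.0795,0.8624,-0.5000)
R[2][0] = -0.5000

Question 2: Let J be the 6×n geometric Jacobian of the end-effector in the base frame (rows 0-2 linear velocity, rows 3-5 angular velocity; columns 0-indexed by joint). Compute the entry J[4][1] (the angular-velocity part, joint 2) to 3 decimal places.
0.866

axis z_1 = (0.5000,0.8660,0.0000); lever o_n−o_1 = (-0.4445,8.9579,-3.2071)
cross product → J_v[:, 1] = (-2.7774,1.6036,4.8640)
J_ω[:, 1] = z_1
entry J[4][1] = 0.8660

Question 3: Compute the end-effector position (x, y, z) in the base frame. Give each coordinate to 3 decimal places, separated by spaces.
-3.909 10.958 -3.207

after link 1: o_1 = (-3.4641, 2.0000, 0.0000)
after link 2: o_2 = (1.5000, 2.5981, 0.0000)
after link 3: o_3 = (-1.0619, 5.2319, -3.5355)
after link 4: o_4 = (-1.6742, 5.5854, -2.8284)
after link 5: o_5 = (-3.9086, 10.9579, -3.2071)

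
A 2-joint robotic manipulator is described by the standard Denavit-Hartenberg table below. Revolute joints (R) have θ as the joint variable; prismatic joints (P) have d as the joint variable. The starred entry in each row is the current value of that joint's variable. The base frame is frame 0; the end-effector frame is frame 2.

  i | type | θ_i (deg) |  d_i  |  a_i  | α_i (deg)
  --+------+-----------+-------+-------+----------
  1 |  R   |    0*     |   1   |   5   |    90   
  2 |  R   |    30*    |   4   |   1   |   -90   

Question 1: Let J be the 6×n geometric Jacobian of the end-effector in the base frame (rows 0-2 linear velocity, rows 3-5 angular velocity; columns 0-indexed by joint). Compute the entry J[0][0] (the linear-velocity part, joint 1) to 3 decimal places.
4.000

axis z_0 = ẑ; lever o_n−o_0 = (5.8660,-4.0000,1.5000)
cross product → J_v[:, 0] = (4.0000,5.8660,-0.0000)
J_ω[:, 0] = z_0
entry J[0][0] = 4.0000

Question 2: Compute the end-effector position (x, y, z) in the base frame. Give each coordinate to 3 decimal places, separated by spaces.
5.866 -4.000 1.500

after link 1: o_1 = (5.0000, 0.0000, 1.0000)
after link 2: o_2 = (5.8660, -4.0000, 1.5000)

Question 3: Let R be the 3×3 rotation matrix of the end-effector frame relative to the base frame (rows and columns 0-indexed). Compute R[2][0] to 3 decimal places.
End-effector x-axis (col 0 of R) = (0.8660,0.0000,0.5000)
R[2][0] = 0.5000

0.500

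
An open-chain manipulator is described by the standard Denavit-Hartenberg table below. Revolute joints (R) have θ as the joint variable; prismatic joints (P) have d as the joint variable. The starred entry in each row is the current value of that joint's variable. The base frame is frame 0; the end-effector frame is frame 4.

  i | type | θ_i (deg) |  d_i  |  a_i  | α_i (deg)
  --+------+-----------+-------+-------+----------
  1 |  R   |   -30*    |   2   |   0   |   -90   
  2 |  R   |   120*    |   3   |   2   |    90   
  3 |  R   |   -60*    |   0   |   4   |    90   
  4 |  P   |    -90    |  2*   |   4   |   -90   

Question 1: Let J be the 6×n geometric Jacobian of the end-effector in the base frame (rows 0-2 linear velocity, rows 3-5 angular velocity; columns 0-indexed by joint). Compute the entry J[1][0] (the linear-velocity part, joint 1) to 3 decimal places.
axis z_0 = ẑ; lever o_n−o_0 = (-4.7141,1.0311,2.0359)
cross product → J_v[:, 0] = (-1.0311,-4.7141,0.0000)
J_ω[:, 0] = z_0
entry J[1][0] = -4.7141

-4.714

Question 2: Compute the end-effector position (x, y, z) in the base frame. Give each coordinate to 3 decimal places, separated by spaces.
-4.714 1.031 2.036

after link 1: o_1 = (0.0000, 0.0000, 2.0000)
after link 2: o_2 = (0.6340, 3.0981, 0.2679)
after link 3: o_3 = (-1.9641, 0.5981, -1.4641)
after link 4: o_4 = (-4.7141, 1.0311, 2.0359)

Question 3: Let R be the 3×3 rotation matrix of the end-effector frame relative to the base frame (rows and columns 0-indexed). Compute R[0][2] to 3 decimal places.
End-effector z-axis (col 2 of R) = (-0.6495,-0.6250,-0.4330)
R[0][2] = -0.6495

-0.650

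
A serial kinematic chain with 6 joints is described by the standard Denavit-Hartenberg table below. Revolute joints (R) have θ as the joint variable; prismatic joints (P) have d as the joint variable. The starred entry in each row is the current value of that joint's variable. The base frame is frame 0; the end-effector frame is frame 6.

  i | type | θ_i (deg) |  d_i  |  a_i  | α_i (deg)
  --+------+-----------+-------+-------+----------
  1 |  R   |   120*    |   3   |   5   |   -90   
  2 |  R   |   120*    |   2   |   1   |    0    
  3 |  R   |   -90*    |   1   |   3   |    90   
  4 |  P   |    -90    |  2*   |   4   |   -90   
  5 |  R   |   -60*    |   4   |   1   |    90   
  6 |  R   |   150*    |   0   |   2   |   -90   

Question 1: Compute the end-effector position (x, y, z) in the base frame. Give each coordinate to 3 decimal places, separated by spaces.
after link 1: o_1 = (-2.5000, 4.3301, 3.0000)
after link 2: o_2 = (-3.9821, 2.8971, 2.1340)
after link 3: o_3 = (-6.1471, 4.6471, 0.6340)
after link 4: o_4 = (-3.1830, 7.5131, 2.3660)
after link 5: o_5 = (-4.6986, 11.1381, 1.1160)
after link 6: o_6 = (-5.5066, 10.8056, -0.6830)

-5.507 10.806 -0.683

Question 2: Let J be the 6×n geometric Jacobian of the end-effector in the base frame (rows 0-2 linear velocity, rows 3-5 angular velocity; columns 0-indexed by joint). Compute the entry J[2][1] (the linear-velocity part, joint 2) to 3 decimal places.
axis z_1 = (-0.8660,-0.5000,0.0000); lever o_n−o_1 = (-3.0066,6.4755,-3.6830)
cross product → J_v[:, 1] = (1.8415,-3.1896,-7.1112)
J_ω[:, 1] = z_1
entry J[2][1] = -7.1112

-7.111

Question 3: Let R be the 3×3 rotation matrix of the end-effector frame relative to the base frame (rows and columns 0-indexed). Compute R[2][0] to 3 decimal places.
-0.900

End-effector x-axis (col 0 of R) = (-0.4040,-0.1663,-0.8995)
R[2][0] = -0.8995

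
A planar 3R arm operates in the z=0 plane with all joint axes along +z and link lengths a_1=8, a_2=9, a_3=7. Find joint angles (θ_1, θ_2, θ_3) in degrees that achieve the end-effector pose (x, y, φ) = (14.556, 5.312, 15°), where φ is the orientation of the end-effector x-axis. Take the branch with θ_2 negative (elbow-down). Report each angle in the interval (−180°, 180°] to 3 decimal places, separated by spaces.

wrist centre = target − a_3·(cos φ, sin φ) = (7.7945, 3.5003)
cos θ_2 = (73.0064−8²−9²)/(2·8·9) = -0.5000; θ_2 = -119.9971° (elbow-down)
β = atan2(3.5003,7.7945) = 24.1833°; ψ = atan2(-7.7945,3.5004) = -65.8157°
θ_1 = β − ψ = 89.9990°
θ_3 = φ − θ_1 − θ_2 = 44.9980° (wrapped to (-180°,180°])

89.999 -119.997 44.998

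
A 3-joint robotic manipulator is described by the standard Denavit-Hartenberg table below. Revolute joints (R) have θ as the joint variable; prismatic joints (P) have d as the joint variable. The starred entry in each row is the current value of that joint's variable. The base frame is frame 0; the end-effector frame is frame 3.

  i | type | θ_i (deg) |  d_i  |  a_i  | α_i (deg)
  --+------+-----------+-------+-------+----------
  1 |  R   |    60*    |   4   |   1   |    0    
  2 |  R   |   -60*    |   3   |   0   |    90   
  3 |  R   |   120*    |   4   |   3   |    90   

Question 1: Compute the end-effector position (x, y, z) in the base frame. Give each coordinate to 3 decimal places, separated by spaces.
-1.000 -3.134 9.598

after link 1: o_1 = (0.5000, 0.8660, 4.0000)
after link 2: o_2 = (0.5000, 0.8660, 7.0000)
after link 3: o_3 = (-1.0000, -3.1340, 9.5981)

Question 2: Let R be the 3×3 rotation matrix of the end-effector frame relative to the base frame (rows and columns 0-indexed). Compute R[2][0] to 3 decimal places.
End-effector x-axis (col 0 of R) = (-0.5000,0.0000,0.8660)
R[2][0] = 0.8660

0.866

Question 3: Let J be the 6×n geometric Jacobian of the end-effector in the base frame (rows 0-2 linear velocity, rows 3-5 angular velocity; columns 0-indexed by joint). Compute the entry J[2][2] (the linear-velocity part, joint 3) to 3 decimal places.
-1.500

axis z_2 = (0.0000,-1.0000,0.0000); lever o_n−o_2 = (-1.5000,-4.0000,2.5981)
cross product → J_v[:, 2] = (-2.5981,-0.0000,-1.5000)
J_ω[:, 2] = z_2
entry J[2][2] = -1.5000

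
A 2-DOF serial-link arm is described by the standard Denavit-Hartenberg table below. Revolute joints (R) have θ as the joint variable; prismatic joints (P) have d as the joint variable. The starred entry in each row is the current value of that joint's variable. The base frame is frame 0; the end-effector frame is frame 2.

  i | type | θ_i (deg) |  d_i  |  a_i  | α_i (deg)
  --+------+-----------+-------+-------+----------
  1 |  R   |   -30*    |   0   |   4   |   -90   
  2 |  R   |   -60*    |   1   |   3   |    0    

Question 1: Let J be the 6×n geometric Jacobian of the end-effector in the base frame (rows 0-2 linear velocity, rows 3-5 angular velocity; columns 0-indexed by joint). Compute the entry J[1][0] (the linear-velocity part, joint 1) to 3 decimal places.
5.263

axis z_0 = ẑ; lever o_n−o_0 = (5.2631,-1.8840,2.5981)
cross product → J_v[:, 0] = (1.8840,5.2631,-0.0000)
J_ω[:, 0] = z_0
entry J[1][0] = 5.2631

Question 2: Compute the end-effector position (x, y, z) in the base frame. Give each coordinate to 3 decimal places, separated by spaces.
5.263 -1.884 2.598

after link 1: o_1 = (3.4641, -2.0000, 0.0000)
after link 2: o_2 = (5.2631, -1.8840, 2.5981)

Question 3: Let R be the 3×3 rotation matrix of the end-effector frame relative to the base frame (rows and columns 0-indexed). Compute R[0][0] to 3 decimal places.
End-effector x-axis (col 0 of R) = (0.4330,-0.2500,0.8660)
R[0][0] = 0.4330

0.433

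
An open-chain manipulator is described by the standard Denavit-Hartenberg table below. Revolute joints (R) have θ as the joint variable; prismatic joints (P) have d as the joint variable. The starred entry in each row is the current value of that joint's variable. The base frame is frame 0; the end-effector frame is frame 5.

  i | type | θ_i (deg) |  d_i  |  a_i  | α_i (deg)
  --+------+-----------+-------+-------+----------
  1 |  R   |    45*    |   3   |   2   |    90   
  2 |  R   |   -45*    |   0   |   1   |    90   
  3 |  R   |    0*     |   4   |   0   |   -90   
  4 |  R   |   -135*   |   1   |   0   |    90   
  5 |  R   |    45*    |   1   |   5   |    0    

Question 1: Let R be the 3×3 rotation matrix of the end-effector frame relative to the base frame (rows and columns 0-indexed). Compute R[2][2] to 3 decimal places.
1.000

End-effector z-axis (col 2 of R) = (-0.0000,-0.0000,1.0000)
R[2][2] = 1.0000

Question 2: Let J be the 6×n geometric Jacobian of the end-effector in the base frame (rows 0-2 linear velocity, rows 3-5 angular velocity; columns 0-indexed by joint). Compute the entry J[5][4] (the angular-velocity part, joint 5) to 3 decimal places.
1.000

axis z_4 = (-0.0000,-0.0000,1.0000); lever o_n−o_4 = (-0.0000,-5.0000,1.0000)
cross product → J_v[:, 4] = (5.0000,-0.0000,0.0000)
J_ω[:, 4] = z_4
entry J[5][4] = 1.0000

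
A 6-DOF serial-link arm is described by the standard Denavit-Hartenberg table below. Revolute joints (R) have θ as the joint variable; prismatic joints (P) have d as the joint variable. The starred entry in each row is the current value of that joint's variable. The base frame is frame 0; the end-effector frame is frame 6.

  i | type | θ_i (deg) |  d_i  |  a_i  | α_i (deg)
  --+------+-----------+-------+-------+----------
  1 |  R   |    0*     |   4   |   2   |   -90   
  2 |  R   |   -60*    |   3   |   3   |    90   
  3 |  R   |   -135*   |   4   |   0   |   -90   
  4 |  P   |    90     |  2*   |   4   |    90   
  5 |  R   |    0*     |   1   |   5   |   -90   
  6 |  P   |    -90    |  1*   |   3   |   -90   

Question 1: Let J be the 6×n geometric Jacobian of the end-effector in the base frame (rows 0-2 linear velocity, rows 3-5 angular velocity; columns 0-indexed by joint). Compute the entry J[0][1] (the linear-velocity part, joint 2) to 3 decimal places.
-0.514

axis z_1 = (0.0000,1.0000,0.0000); lever o_n−o_1 = (5.4766,-1.9497,-0.5143)
cross product → J_v[:, 1] = (-0.5143,0.0000,-5.4766)
J_ω[:, 1] = z_1
entry J[0][1] = -0.5143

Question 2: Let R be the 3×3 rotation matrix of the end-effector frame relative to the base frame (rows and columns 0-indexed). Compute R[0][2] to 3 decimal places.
0.866

End-effector z-axis (col 2 of R) = (0.8660,-0.0000,-0.5000)
R[0][2] = 0.8660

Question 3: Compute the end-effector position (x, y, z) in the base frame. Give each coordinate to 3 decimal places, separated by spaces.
7.477 -1.950 3.486

after link 1: o_1 = (2.0000, 0.0000, 4.0000)
after link 2: o_2 = (3.5000, 3.0000, 6.5981)
after link 3: o_3 = (0.0359, 3.0000, 8.5981)
after link 4: o_4 = (4.2071, 1.5858, 7.8228)
after link 5: o_5 = (8.1837, 0.8787, 4.7104)
after link 6: o_6 = (7.4766, -1.9497, 3.4857)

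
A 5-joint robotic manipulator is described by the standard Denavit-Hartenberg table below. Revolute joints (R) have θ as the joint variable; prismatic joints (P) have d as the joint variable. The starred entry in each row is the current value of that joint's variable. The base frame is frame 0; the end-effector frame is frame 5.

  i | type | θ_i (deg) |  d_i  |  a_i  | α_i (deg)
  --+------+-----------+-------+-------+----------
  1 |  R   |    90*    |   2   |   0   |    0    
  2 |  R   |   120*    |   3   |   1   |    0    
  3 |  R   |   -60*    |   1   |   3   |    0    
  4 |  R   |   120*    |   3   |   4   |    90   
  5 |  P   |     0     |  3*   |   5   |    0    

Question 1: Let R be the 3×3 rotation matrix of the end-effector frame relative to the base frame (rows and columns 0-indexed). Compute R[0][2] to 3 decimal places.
-1.000

End-effector z-axis (col 2 of R) = (-1.0000,0.0000,0.0000)
R[0][2] = -1.0000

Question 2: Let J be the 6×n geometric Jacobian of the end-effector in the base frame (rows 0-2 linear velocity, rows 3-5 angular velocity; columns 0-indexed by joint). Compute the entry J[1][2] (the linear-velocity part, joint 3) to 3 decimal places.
-5.598

axis z_2 = (0.0000,0.0000,1.0000); lever o_n−o_2 = (-5.5981,-7.5000,4.0000)
cross product → J_v[:, 2] = (7.5000,-5.5981,0.0000)
J_ω[:, 2] = z_2
entry J[1][2] = -5.5981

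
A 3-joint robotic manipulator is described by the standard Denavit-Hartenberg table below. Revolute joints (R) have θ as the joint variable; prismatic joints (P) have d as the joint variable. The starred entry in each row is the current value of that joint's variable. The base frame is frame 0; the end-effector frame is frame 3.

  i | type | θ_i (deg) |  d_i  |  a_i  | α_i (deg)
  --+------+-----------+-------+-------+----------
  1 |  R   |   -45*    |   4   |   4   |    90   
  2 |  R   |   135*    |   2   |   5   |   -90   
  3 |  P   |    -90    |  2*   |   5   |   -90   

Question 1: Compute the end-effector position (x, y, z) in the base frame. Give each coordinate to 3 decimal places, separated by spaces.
after link 1: o_1 = (2.8284, -2.8284, 4.0000)
after link 2: o_2 = (-1.0858, -1.7426, 7.5355)
after link 3: o_3 = (-5.6213, -4.2782, 6.1213)

-5.621 -4.278 6.121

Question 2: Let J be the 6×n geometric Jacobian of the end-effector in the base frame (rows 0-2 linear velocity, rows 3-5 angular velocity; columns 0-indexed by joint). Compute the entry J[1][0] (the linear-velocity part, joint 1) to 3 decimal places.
axis z_0 = ẑ; lever o_n−o_0 = (-5.6213,-4.2782,6.1213)
cross product → J_v[:, 0] = (4.2782,-5.6213,0.0000)
J_ω[:, 0] = z_0
entry J[1][0] = -5.6213

-5.621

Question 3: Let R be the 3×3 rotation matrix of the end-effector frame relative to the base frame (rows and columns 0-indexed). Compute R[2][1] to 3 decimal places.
0.707

End-effector y-axis (col 1 of R) = (0.5000,-0.5000,0.7071)
R[2][1] = 0.7071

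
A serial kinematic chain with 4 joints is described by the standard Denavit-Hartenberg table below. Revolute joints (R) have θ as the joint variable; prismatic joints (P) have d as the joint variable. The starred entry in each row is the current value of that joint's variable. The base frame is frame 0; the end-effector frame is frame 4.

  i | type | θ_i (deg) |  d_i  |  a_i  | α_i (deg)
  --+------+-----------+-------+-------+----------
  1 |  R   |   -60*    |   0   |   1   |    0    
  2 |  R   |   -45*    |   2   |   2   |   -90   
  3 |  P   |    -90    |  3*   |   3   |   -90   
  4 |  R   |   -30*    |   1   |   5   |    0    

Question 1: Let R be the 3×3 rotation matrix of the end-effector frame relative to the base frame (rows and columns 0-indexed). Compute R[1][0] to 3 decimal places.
End-effector x-axis (col 0 of R) = (0.4830,-0.1294,0.8660)
R[1][0] = -0.1294

-0.129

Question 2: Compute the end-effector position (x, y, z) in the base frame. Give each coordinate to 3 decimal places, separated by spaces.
5.036 -5.187 9.330

after link 1: o_1 = (0.5000, -0.8660, 0.0000)
after link 2: o_2 = (-0.0176, -2.7979, 2.0000)
after link 3: o_3 = (2.8801, -3.5743, 5.0000)
after link 4: o_4 = (5.0361, -5.1873, 9.3301)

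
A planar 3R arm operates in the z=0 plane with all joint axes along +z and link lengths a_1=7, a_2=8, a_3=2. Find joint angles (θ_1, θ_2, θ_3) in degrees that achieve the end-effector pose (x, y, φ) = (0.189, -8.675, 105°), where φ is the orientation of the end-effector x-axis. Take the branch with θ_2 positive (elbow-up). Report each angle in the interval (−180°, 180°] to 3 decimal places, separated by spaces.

wrist centre = target − a_3·(cos φ, sin φ) = (0.7066, -10.6069)
cos θ_2 = (113.0046−7²−8²)/(2·7·8) = 0.0000; θ_2 = 89.9976° (elbow-up)
β = atan2(-10.6069,0.7066) = -86.1885°; ψ = atan2(8.0000,7.0003) = 48.8127°
θ_1 = β − ψ = -135.0013°
θ_3 = φ − θ_1 − θ_2 = 150.0036° (wrapped to (-180°,180°])

-135.001 89.998 150.004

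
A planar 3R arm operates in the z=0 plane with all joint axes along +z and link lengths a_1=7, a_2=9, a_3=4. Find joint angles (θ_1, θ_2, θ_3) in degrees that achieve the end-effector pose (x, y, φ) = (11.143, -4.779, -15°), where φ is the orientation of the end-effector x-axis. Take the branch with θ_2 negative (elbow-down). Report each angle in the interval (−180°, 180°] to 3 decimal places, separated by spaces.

44.998 -119.998 60.000

wrist centre = target − a_3·(cos φ, sin φ) = (7.2793, -3.7437)
cos θ_2 = (67.0036−7²−9²)/(2·7·9) = -0.5000; θ_2 = -119.9981° (elbow-down)
β = atan2(-3.7437,7.2793) = -27.2166°; ψ = atan2(-7.7944,2.5003) = -72.2149°
θ_1 = β − ψ = 44.9983°
θ_3 = φ − θ_1 − θ_2 = 59.9998° (wrapped to (-180°,180°])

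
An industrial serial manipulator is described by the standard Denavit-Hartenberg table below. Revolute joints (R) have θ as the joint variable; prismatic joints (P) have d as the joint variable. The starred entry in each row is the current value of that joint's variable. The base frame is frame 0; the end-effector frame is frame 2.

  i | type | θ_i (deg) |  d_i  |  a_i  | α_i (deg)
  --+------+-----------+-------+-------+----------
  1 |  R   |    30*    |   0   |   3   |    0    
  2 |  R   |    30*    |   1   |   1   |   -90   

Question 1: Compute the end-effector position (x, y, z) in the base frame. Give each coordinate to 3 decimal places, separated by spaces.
after link 1: o_1 = (2.5981, 1.5000, 0.0000)
after link 2: o_2 = (3.0981, 2.3660, 1.0000)

3.098 2.366 1.000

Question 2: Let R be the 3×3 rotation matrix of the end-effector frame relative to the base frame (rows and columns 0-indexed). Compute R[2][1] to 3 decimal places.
-1.000

End-effector y-axis (col 1 of R) = (-0.0000,0.0000,-1.0000)
R[2][1] = -1.0000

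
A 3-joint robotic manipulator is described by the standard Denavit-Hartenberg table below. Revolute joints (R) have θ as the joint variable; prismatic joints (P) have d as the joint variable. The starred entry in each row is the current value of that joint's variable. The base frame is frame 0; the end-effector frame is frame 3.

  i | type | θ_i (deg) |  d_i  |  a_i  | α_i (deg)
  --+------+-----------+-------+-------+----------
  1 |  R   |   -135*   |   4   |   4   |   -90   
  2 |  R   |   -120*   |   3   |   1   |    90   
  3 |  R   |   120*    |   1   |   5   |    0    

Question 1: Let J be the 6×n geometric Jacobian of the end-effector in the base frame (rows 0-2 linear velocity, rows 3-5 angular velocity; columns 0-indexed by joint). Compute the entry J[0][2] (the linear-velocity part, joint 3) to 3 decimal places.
axis z_2 = (0.6124,0.6124,-0.5000); lever o_n−o_2 = (2.7904,-3.3334,-2.6651)
cross product → J_v[:, 2] = (-3.2987,0.2368,-3.7500)
J_ω[:, 2] = z_2
entry J[0][2] = -3.2987

-3.299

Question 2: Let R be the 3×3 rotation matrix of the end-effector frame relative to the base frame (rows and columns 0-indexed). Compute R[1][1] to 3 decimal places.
0.047

End-effector y-axis (col 1 of R) = (-0.6597,0.0474,-0.7500)
R[1][1] = 0.0474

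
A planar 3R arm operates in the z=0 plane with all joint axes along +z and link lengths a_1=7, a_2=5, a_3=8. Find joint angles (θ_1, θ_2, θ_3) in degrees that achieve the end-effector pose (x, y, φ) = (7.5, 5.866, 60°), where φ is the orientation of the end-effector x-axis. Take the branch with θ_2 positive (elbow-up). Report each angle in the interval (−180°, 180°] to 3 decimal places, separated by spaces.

-60.000 150.000 -29.999

wrist centre = target − a_3·(cos φ, sin φ) = (3.5000, -1.0622)
cos θ_2 = (13.3783−7²−5²)/(2·7·5) = -0.8660; θ_2 = 149.9999° (elbow-up)
β = atan2(-1.0622,3.5000) = -16.8823°; ψ = atan2(2.5000,2.6699) = 43.1181°
θ_1 = β − ψ = -60.0004°
θ_3 = φ − θ_1 − θ_2 = -29.9995° (wrapped to (-180°,180°])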